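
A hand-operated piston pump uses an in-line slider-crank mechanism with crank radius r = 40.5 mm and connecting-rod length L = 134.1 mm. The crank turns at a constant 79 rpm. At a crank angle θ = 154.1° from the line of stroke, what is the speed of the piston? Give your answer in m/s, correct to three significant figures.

0.106

ω = 2π·79/60 = 8.273 rad/s
For an in-line slider-crank, x = r cosθ + √(L² − r² sin²θ), so v = −rω sinθ·[1 + r cosθ/√(L² − r² sin²θ)].
With r = 0.0405 m, L = 0.1341 m, θ = 154.1°: √(L² − r² sin²θ) = 0.13293 m.
v = −0.0405·8.273·0.43680·[1 + 0.0405·-0.89956/0.13293] = -0.10624 m/s.
|v| = 0.10624 m/s.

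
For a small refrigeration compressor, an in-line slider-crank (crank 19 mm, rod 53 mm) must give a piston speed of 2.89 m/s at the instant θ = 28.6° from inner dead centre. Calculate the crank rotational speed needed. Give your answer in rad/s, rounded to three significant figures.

241

For an in-line slider-crank, |v_piston| = rω|sinθ|·[1 + r cosθ/√(L² − r² sin²θ)].
With r = 0.019 m, L = 0.053 m, θ = 28.6°: the bracketed kinematic factor |dx/dθ| = 0.012001 m.
ω = v/|dx/dθ| = 2.89/0.012001 = 240.81 rad/s.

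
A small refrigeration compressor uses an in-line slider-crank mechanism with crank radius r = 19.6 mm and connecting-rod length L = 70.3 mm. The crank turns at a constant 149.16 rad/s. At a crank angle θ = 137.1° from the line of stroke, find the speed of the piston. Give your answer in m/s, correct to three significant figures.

ω = 149.2 rad/s
For an in-line slider-crank, x = r cosθ + √(L² − r² sin²θ), so v = −rω sinθ·[1 + r cosθ/√(L² − r² sin²θ)].
With r = 0.0196 m, L = 0.0703 m, θ = 137.1°: √(L² − r² sin²θ) = 0.069022 m.
v = −0.0196·149.2·0.68072·[1 + 0.0196·-0.73254/0.069022] = -1.5761 m/s.
|v| = 1.5761 m/s.

1.58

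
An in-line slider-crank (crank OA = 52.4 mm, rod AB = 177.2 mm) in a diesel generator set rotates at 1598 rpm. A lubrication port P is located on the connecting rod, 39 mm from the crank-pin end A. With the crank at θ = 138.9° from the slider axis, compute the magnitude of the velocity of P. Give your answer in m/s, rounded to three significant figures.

ω = 167.3 rad/s.  Crank-pin speed |V_A| = rω = 8.7687 m/s, perpendicular to OA.
Rod angle: sinφ = −(r/L) sinθ ⇒ φ = -11.209°; ω_rod = −rω cosθ/√(L²−r²sin²θ) = +38.015 rad/s.
V_P = V_A + ω_rod × AP, with AP = 0.039 m along the rod.
Components: V_Px = −rω sinθ − a·ω_rod·sinφ = -5.4761 m/s;  V_Py = rω cosθ + a·ω_rod·cosφ = -5.1535 m/s.
|V_P| = √(V_Px² + V_Py²) = 7.5197 m/s.

7.52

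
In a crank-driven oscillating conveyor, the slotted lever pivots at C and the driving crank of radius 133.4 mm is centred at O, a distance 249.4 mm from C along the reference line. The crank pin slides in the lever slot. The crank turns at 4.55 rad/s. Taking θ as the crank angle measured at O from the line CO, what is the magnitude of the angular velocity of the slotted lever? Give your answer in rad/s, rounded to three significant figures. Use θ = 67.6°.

1.32

ω = 4.55 rad/s
Crank pin A relative to C: A = (d + r cosθ, r sinθ); lever angle φ = atan2(r sinθ, d + r cosθ).
Differentiating tanφ: φ̇ = rω(d cosθ + r)/(d² + r² + 2dr cosθ).
d² + r² + 2dr cosθ = |CA|² = 0.105352 m²;  d cosθ + r = +0.22844 m.
|ω_lever| = |0.1334·4.55·+0.22844| / 0.105352 = 1.3161 rad/s.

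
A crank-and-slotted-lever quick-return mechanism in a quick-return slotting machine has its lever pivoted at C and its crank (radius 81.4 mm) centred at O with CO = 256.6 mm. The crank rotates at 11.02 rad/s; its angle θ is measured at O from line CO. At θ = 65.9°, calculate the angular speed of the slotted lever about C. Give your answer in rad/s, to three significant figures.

ω = 11.02 rad/s
Crank pin A relative to C: A = (d + r cosθ, r sinθ); lever angle φ = atan2(r sinθ, d + r cosθ).
Differentiating tanφ: φ̇ = rω(d cosθ + r)/(d² + r² + 2dr cosθ).
d² + r² + 2dr cosθ = |CA|² = 0.0895273 m²;  d cosθ + r = +0.18618 m.
|ω_lever| = |0.0814·11.02·+0.18618| / 0.0895273 = 1.8654 rad/s.

1.87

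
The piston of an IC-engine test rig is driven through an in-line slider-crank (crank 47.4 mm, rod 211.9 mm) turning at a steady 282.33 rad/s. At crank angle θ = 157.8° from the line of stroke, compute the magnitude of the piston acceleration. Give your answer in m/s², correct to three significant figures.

ω = 282.3 rad/s
x(θ) = r cosθ + √(L² − r² sin²θ); with ω constant, a = ω²·d²x/dθ².
d²x/dθ² = −r cosθ − r²(cos2θ)/√u − r⁴ sin²2θ/(4u^{3/2}),  u = L² − r² sin²θ = 0.0445809 m².
Substituting r = 0.0474 m, L = 0.2119 m, θ = 157.8°: d²x/dθ² = +0.036218 m.
a = ω²·d²x/dθ² = (282.3)²·(+0.036218) = +2886.9 m/s²;  |a| = 2886.9 m/s².

2890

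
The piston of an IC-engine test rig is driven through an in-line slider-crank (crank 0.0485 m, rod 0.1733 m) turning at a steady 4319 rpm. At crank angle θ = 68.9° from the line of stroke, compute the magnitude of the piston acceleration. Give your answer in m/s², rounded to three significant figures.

ω = 2π·4319/60 = 452.3 rad/s
x(θ) = r cosθ + √(L² − r² sin²θ); with ω constant, a = ω²·d²x/dθ².
d²x/dθ² = −r cosθ − r²(cos2θ)/√u − r⁴ sin²2θ/(4u^{3/2}),  u = L² − r² sin²θ = 0.0279855 m².
Substituting r = 0.0485 m, L = 0.1733 m, θ = 68.9°: d²x/dθ² = -0.0071767 m.
a = ω²·d²x/dθ² = (452.3)²·(-0.0071767) = -1468.1 m/s²;  |a| = 1468.1 m/s².

1470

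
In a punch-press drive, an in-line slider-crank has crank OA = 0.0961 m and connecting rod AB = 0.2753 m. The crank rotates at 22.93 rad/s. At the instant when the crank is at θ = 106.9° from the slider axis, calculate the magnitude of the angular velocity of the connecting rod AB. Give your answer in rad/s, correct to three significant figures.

2.47

ω = 22.93 rad/s
The rod makes angle φ with the slider axis where L sinφ = r sinθ; differentiating, L cosφ·φ̇ = r ω cosθ.
L cosφ = √(L² − r² sin²θ) = 0.25949 m.
|ω_rod| = r ω |cosθ| / √(L² − r² sin²θ) = 0.0961·22.93·0.29070/0.25949 = 2.4686 rad/s.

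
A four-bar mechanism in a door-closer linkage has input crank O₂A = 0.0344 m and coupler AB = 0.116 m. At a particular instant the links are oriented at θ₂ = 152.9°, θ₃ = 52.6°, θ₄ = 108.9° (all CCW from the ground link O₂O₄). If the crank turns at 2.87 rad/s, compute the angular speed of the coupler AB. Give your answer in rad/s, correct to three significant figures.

ω₂ = 2.87 rad/s
Differentiating the loop-closure r₂e^{iθ₂}+r₃e^{iθ₃}=r₁+r₄e^{iθ₄} gives r₂ω₂e^{iθ₂}+r₃ω₃e^{iθ₃}=r₄ω₄e^{iθ₄}.
Eliminating the other unknown: ω₃ = r₂ω₂ sin(θ₄−θ₂) / [r₃ sin(θ₃−θ₄)].
Numerator sine = -0.69466; denominator sine = -0.83195.
Result = 0.0344·2.87·(-0.69466) / (0.116·(-0.83195)) = +0.71065 rad/s; magnitude 0.71065 rad/s.

0.711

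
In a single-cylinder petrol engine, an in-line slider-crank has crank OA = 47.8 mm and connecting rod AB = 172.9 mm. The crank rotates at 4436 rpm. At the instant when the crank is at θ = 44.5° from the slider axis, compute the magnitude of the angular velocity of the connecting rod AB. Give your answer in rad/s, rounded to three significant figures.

93.4

ω = 464.5 rad/s (converted from 4436 rpm).
The rod makes angle φ with the slider axis where L sinφ = r sinθ; differentiating, L cosφ·φ̇ = r ω cosθ.
L cosφ = √(L² − r² sin²θ) = 0.16962 m.
|ω_rod| = r ω |cosθ| / √(L² − r² sin²θ) = 0.0478·464.5·0.71325/0.16962 = 93.37 rad/s.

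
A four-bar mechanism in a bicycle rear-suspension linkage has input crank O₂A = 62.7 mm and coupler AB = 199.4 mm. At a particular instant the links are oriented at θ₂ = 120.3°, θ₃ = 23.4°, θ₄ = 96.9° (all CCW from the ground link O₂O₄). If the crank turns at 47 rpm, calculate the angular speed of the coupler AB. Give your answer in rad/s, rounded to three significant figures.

ω₂ = 4.922 rad/s (from 47 rpm).
Differentiating the loop-closure r₂e^{iθ₂}+r₃e^{iθ₃}=r₁+r₄e^{iθ₄} gives r₂ω₂e^{iθ₂}+r₃ω₃e^{iθ₃}=r₄ω₄e^{iθ₄}.
Eliminating the other unknown: ω₃ = r₂ω₂ sin(θ₄−θ₂) / [r₃ sin(θ₃−θ₄)].
Numerator sine = -0.39715; denominator sine = -0.95882.
Result = 0.0627·4.922·(-0.39715) / (0.1994·(-0.95882)) = +0.64104 rad/s; magnitude 0.64104 rad/s.

0.641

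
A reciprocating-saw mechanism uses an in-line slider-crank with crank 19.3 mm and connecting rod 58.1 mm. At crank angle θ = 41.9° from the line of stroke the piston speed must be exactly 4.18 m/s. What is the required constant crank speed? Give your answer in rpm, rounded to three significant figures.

For an in-line slider-crank, |v_piston| = rω|sinθ|·[1 + r cosθ/√(L² − r² sin²θ)].
With r = 0.0193 m, L = 0.0581 m, θ = 41.9°: the bracketed kinematic factor |dx/dθ| = 0.016157 m.
ω = v/|dx/dθ| = 4.18/0.016157 = 258.7 rad/s.
N = 60ω/(2π) = 2470.4 rpm.

2470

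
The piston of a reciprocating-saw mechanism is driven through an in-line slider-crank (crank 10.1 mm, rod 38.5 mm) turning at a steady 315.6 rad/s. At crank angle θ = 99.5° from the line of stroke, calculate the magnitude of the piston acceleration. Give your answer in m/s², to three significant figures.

424

ω = 315.6 rad/s
x(θ) = r cosθ + √(L² − r² sin²θ); with ω constant, a = ω²·d²x/dθ².
d²x/dθ² = −r cosθ − r²(cos2θ)/√u − r⁴ sin²2θ/(4u^{3/2}),  u = L² − r² sin²θ = 0.00138302 m².
Substituting r = 0.0101 m, L = 0.0385 m, θ = 99.5°: d²x/dθ² = +0.0042552 m.
a = ω²·d²x/dθ² = (315.6)²·(+0.0042552) = +423.83 m/s²;  |a| = 423.83 m/s².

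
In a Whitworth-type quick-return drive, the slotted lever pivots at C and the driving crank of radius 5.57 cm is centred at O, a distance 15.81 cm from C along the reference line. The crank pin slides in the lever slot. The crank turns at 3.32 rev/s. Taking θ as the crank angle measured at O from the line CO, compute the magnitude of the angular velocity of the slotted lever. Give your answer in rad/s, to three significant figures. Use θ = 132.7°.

ω = 20.86 rad/s (from 3.32 rev/s).
Crank pin A relative to C: A = (d + r cosθ, r sinθ); lever angle φ = atan2(r sinθ, d + r cosθ).
Differentiating tanφ: φ̇ = rω(d cosθ + r)/(d² + r² + 2dr cosθ).
d² + r² + 2dr cosθ = |CA|² = 0.0161541 m²;  d cosθ + r = -0.051517 m.
|ω_lever| = |0.0557·20.86·-0.051517| / 0.0161541 = 3.7054 rad/s.

3.71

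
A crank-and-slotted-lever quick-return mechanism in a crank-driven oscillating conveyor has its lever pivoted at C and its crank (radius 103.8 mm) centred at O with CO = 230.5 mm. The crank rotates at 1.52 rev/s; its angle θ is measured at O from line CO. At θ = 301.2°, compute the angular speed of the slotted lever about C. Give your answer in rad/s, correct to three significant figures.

2.49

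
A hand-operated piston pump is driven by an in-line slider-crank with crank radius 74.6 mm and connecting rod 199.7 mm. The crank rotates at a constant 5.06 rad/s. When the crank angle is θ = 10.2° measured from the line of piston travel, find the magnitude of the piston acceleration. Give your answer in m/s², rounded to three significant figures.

2.55

ω = 5.06 rad/s
x(θ) = r cosθ + √(L² − r² sin²θ); with ω constant, a = ω²·d²x/dθ².
d²x/dθ² = −r cosθ − r²(cos2θ)/√u − r⁴ sin²2θ/(4u^{3/2}),  u = L² − r² sin²θ = 0.0397056 m².
Substituting r = 0.0746 m, L = 0.1997 m, θ = 10.2°: d²x/dθ² = -0.099717 m.
a = ω²·d²x/dθ² = (5.06)²·(-0.099717) = -2.5531 m/s²;  |a| = 2.5531 m/s².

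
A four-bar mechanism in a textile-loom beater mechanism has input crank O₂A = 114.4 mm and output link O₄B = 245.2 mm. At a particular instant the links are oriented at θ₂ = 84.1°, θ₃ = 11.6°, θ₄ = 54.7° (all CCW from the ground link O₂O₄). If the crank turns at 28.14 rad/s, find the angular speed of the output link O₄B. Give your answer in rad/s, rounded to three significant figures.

18.3

ω₂ = 28.14 rad/s
Differentiating the loop-closure r₂e^{iθ₂}+r₃e^{iθ₃}=r₁+r₄e^{iθ₄} gives r₂ω₂e^{iθ₂}+r₃ω₃e^{iθ₃}=r₄ω₄e^{iθ₄}.
Eliminating the other unknown: ω₄ = r₂ω₂ sin(θ₂−θ₃) / [r₄ sin(θ₄−θ₃)].
Numerator sine = +0.95372; denominator sine = +0.68327.
Result = 0.1144·28.14·(+0.95372) / (0.2452·(+0.68327)) = +18.325 rad/s; magnitude 18.325 rad/s.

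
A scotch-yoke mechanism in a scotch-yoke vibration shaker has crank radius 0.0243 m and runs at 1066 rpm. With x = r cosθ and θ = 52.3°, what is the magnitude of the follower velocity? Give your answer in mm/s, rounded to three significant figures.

ω = 111.6 rad/s (from 1066 rpm).
x = r cosθ ⇒ ẋ = −rω sinθ.
|v| = rω|sinθ| = 0.0243·111.6·|sin 52.3°| = 2.1463 m/s = 2146.3 mm/s.

2150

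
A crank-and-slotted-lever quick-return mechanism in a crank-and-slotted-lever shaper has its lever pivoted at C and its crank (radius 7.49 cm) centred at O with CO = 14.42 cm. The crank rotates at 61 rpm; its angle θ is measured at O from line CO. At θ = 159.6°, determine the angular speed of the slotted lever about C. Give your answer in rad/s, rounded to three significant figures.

ω = 6.388 rad/s (from 61 rpm).
Crank pin A relative to C: A = (d + r cosθ, r sinθ); lever angle φ = atan2(r sinθ, d + r cosθ).
Differentiating tanφ: φ̇ = rω(d cosθ + r)/(d² + r² + 2dr cosθ).
d² + r² + 2dr cosθ = |CA|² = 0.00615727 m²;  d cosθ + r = -0.060256 m.
|ω_lever| = |0.0749·6.388·-0.060256| / 0.00615727 = 4.6822 rad/s.

4.68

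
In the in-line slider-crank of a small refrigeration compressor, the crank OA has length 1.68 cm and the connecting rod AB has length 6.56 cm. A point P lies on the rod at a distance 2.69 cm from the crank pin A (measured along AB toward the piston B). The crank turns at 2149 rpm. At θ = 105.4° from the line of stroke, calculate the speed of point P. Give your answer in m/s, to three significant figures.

3.59

ω = 225 rad/s.  Crank-pin speed |V_A| = rω = 3.7807 m/s, perpendicular to OA.
Rod angle: sinφ = −(r/L) sinθ ⇒ φ = -14.294°; ω_rod = −rω cosθ/√(L²−r²sin²θ) = +15.794 rad/s.
V_P = V_A + ω_rod × AP, with AP = 0.0269 m along the rod.
Components: V_Px = −rω sinθ − a·ω_rod·sinφ = -3.5401 m/s;  V_Py = rω cosθ + a·ω_rod·cosφ = -0.59229 m/s.
|V_P| = √(V_Px² + V_Py²) = 3.5893 m/s.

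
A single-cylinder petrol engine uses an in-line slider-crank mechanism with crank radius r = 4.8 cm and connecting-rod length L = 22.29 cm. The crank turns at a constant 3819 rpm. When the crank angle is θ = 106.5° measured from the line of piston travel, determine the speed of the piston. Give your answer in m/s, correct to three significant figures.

ω = 2π·3819/60 = 399.9 rad/s
For an in-line slider-crank, x = r cosθ + √(L² − r² sin²θ), so v = −rω sinθ·[1 + r cosθ/√(L² − r² sin²θ)].
With r = 0.048 m, L = 0.2229 m, θ = 106.5°: √(L² − r² sin²θ) = 0.2181 m.
v = −0.048·399.9·0.95882·[1 + 0.048·-0.28402/0.2181] = -17.255 m/s.
|v| = 17.255 m/s.

17.3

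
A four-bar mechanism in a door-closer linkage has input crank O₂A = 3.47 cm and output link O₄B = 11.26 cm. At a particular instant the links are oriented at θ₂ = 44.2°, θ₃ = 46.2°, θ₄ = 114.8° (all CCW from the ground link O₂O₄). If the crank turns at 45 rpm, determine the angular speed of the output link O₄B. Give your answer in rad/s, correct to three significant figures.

0.0544

ω₂ = 4.712 rad/s (from 45 rpm).
Differentiating the loop-closure r₂e^{iθ₂}+r₃e^{iθ₃}=r₁+r₄e^{iθ₄} gives r₂ω₂e^{iθ₂}+r₃ω₃e^{iθ₃}=r₄ω₄e^{iθ₄}.
Eliminating the other unknown: ω₄ = r₂ω₂ sin(θ₂−θ₃) / [r₄ sin(θ₄−θ₃)].
Numerator sine = -0.03490; denominator sine = +0.93106.
Result = 0.0347·4.712·(-0.03490) / (0.1126·(+0.93106)) = -0.054435 rad/s; magnitude 0.054435 rad/s.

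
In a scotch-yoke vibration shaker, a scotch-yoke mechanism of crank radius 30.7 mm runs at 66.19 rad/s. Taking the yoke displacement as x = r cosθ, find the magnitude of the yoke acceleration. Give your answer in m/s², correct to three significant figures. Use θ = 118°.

ω = 66.19 rad/s
x = r cosθ ⇒ ẍ = −rω² cosθ (ω constant).
|a| = rω²|cosθ| = 0.0307·(66.19)²·|cos 118°| = 63.144 m/s².

63.1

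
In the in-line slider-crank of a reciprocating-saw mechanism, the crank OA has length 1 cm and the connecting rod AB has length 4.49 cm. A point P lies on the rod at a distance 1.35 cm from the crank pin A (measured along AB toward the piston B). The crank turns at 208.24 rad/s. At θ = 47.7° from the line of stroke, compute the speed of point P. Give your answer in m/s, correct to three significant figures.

1.89

ω = 208.2 rad/s.  Crank-pin speed |V_A| = rω = 2.0824 m/s, perpendicular to OA.
Rod angle: sinφ = −(r/L) sinθ ⇒ φ = -9.481°; ω_rod = −rω cosθ/√(L²−r²sin²θ) = -31.646 rad/s.
V_P = V_A + ω_rod × AP, with AP = 0.0135 m along the rod.
Components: V_Px = −rω sinθ − a·ω_rod·sinφ = -1.6106 m/s;  V_Py = rω cosθ + a·ω_rod·cosφ = +0.9801 m/s.
|V_P| = √(V_Px² + V_Py²) = 1.8854 m/s.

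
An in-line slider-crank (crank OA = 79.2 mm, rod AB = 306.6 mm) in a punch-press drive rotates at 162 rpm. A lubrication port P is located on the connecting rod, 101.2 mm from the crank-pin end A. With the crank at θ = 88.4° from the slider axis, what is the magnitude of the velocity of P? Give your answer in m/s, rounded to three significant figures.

1.35

ω = 16.96 rad/s.  Crank-pin speed |V_A| = rω = 1.3436 m/s, perpendicular to OA.
Rod angle: sinφ = −(r/L) sinθ ⇒ φ = -14.964°; ω_rod = −rω cosθ/√(L²−r²sin²θ) = -0.12665 rad/s.
V_P = V_A + ω_rod × AP, with AP = 0.1012 m along the rod.
Components: V_Px = −rω sinθ − a·ω_rod·sinφ = -1.3464 m/s;  V_Py = rω cosθ + a·ω_rod·cosφ = +0.025133 m/s.
|V_P| = √(V_Px² + V_Py²) = 1.3466 m/s.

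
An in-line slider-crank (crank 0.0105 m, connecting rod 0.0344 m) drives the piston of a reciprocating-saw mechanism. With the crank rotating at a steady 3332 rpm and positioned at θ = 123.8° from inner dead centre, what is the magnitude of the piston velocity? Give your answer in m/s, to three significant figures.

ω = 2π·3332/60 = 348.9 rad/s
For an in-line slider-crank, x = r cosθ + √(L² − r² sin²θ), so v = −rω sinθ·[1 + r cosθ/√(L² − r² sin²θ)].
With r = 0.0105 m, L = 0.0344 m, θ = 123.8°: √(L² − r² sin²θ) = 0.033275 m.
v = −0.0105·348.9·0.83098·[1 + 0.0105·-0.55630/0.033275] = -2.5101 m/s.
|v| = 2.5101 m/s.

2.51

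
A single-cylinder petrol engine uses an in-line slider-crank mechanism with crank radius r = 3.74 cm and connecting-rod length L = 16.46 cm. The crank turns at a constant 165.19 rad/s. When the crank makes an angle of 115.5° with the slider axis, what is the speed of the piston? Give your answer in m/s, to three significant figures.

5.02

ω = 165.2 rad/s
For an in-line slider-crank, x = r cosθ + √(L² − r² sin²θ), so v = −rω sinθ·[1 + r cosθ/√(L² − r² sin²θ)].
With r = 0.0374 m, L = 0.1646 m, θ = 115.5°: √(L² − r² sin²θ) = 0.1611 m.
v = −0.0374·165.2·0.90259·[1 + 0.0374·-0.43051/0.1611] = -5.019 m/s.
|v| = 5.019 m/s.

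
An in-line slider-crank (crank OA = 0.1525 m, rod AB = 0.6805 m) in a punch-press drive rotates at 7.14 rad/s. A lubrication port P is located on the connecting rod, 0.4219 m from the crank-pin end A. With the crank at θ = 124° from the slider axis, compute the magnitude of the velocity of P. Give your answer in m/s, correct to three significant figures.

0.863

ω = 7.14 rad/s.  Crank-pin speed |V_A| = rω = 1.0888 m/s, perpendicular to OA.
Rod angle: sinφ = −(r/L) sinθ ⇒ φ = -10.707°; ω_rod = −rω cosθ/√(L²−r²sin²θ) = +0.9106 rad/s.
V_P = V_A + ω_rod × AP, with AP = 0.4219 m along the rod.
Components: V_Px = −rω sinθ − a·ω_rod·sinφ = -0.83132 m/s;  V_Py = rω cosθ + a·ω_rod·cosφ = -0.23138 m/s.
|V_P| = √(V_Px² + V_Py²) = 0.86292 m/s.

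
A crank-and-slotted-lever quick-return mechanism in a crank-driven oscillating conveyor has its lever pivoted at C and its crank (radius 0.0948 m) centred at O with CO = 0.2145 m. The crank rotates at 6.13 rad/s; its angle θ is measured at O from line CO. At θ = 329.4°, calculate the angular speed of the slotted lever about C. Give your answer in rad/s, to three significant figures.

ω = 6.13 rad/s
Crank pin A relative to C: A = (d + r cosθ, r sinθ); lever angle φ = atan2(r sinθ, d + r cosθ).
Differentiating tanφ: φ̇ = rω(d cosθ + r)/(d² + r² + 2dr cosθ).
d² + r² + 2dr cosθ = |CA|² = 0.090003 m²;  d cosθ + r = +0.27943 m.
|ω_lever| = |0.0948·6.13·+0.27943| / 0.090003 = 1.8042 rad/s.

1.80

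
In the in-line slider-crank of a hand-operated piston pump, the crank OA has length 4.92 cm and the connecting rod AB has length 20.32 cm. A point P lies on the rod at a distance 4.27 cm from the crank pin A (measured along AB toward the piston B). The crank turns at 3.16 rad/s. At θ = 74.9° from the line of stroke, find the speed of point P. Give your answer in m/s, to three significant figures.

ω = 3.16 rad/s.  Crank-pin speed |V_A| = rω = 0.15547 m/s, perpendicular to OA.
Rod angle: sinφ = −(r/L) sinθ ⇒ φ = -13.519°; ω_rod = −rω cosθ/√(L²−r²sin²θ) = -0.205 rad/s.
V_P = V_A + ω_rod × AP, with AP = 0.0427 m along the rod.
Components: V_Px = −rω sinθ − a·ω_rod·sinφ = -0.15215 m/s;  V_Py = rω cosθ + a·ω_rod·cosφ = +0.03199 m/s.
|V_P| = √(V_Px² + V_Py²) = 0.15548 m/s.

0.155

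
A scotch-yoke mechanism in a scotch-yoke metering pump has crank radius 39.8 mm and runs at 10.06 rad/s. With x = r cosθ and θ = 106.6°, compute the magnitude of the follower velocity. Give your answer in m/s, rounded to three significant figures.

ω = 10.06 rad/s
x = r cosθ ⇒ ẋ = −rω sinθ.
|v| = rω|sinθ| = 0.0398·10.06·|sin 106.6°| = 0.3837 m/s.

0.384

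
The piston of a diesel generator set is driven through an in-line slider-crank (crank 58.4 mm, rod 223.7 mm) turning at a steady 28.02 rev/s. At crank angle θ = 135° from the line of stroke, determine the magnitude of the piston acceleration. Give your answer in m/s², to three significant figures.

ω = 2π·28 = 176.1 rad/s
x(θ) = r cosθ + √(L² − r² sin²θ); with ω constant, a = ω²·d²x/dθ².
d²x/dθ² = −r cosθ − r²(cos2θ)/√u − r⁴ sin²2θ/(4u^{3/2}),  u = L² − r² sin²θ = 0.0483364 m².
Substituting r = 0.0584 m, L = 0.2237 m, θ = 135°: d²x/dθ² = +0.041021 m.
a = ω²·d²x/dθ² = (176.1)²·(+0.041021) = +1271.5 m/s²;  |a| = 1271.5 m/s².

1270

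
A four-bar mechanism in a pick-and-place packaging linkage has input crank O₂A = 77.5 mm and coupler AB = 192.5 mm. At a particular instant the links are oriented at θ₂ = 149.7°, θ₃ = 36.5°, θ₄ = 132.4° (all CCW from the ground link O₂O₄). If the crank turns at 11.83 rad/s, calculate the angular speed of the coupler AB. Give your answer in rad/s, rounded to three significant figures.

ω₂ = 11.83 rad/s
Differentiating the loop-closure r₂e^{iθ₂}+r₃e^{iθ₃}=r₁+r₄e^{iθ₄} gives r₂ω₂e^{iθ₂}+r₃ω₃e^{iθ₃}=r₄ω₄e^{iθ₄}.
Eliminating the other unknown: ω₃ = r₂ω₂ sin(θ₄−θ₂) / [r₃ sin(θ₃−θ₄)].
Numerator sine = -0.29737; denominator sine = -0.99470.
Result = 0.0775·11.83·(-0.29737) / (0.1925·(-0.99470)) = +1.4239 rad/s; magnitude 1.4239 rad/s.

1.42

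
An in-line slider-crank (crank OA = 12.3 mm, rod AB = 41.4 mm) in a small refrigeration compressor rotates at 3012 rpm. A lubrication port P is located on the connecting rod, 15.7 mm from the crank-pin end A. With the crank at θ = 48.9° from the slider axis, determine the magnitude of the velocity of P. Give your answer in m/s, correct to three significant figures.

3.52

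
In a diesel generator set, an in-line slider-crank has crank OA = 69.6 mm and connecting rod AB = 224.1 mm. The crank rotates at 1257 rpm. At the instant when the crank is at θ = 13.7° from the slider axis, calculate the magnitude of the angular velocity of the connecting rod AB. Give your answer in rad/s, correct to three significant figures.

ω = 131.6 rad/s (converted from 1257 rpm).
The rod makes angle φ with the slider axis where L sinφ = r sinθ; differentiating, L cosφ·φ̇ = r ω cosθ.
L cosφ = √(L² − r² sin²θ) = 0.22349 m.
|ω_rod| = r ω |cosθ| / √(L² − r² sin²θ) = 0.0696·131.6·0.97155/0.22349 = 39.827 rad/s.

39.8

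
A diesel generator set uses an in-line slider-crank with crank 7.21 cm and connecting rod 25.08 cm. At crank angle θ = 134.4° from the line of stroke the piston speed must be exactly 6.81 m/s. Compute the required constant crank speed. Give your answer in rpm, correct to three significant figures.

1590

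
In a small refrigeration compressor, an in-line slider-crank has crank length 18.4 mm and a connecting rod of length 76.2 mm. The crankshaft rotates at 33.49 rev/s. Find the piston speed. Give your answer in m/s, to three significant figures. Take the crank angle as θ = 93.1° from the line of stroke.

ω = 2π·33.5 = 210.4 rad/s
For an in-line slider-crank, x = r cosθ + √(L² − r² sin²θ), so v = −rω sinθ·[1 + r cosθ/√(L² − r² sin²θ)].
With r = 0.0184 m, L = 0.0762 m, θ = 93.1°: √(L² − r² sin²θ) = 0.073952 m.
v = −0.0184·210.4·0.99854·[1 + 0.0184·-0.05408/0.073952] = -3.8141 m/s.
|v| = 3.8141 m/s.

3.81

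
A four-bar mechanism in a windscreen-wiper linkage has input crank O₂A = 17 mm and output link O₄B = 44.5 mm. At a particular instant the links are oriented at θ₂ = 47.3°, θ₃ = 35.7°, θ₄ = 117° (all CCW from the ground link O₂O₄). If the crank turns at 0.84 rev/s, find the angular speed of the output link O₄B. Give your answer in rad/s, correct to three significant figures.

ω₂ = 5.278 rad/s (from 0.84 rev/s).
Differentiating the loop-closure r₂e^{iθ₂}+r₃e^{iθ₃}=r₁+r₄e^{iθ₄} gives r₂ω₂e^{iθ₂}+r₃ω₃e^{iθ₃}=r₄ω₄e^{iθ₄}.
Eliminating the other unknown: ω₄ = r₂ω₂ sin(θ₂−θ₃) / [r₄ sin(θ₄−θ₃)].
Numerator sine = +0.20108; denominator sine = +0.98849.
Result = 0.017·5.278·(+0.20108) / (0.0445·(+0.98849)) = +0.41015 rad/s; magnitude 0.41015 rad/s.

0.410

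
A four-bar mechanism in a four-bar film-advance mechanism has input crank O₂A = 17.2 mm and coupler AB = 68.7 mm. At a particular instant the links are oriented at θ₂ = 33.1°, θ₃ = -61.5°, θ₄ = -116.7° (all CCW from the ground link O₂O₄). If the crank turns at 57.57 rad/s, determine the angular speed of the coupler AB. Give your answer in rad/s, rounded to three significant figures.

ω₂ = 57.57 rad/s
Differentiating the loop-closure r₂e^{iθ₂}+r₃e^{iθ₃}=r₁+r₄e^{iθ₄} gives r₂ω₂e^{iθ₂}+r₃ω₃e^{iθ₃}=r₄ω₄e^{iθ₄}.
Eliminating the other unknown: ω₃ = r₂ω₂ sin(θ₄−θ₂) / [r₃ sin(θ₃−θ₄)].
Numerator sine = -0.50302; denominator sine = +0.82115.
Result = 0.0172·57.57·(-0.50302) / (0.0687·(+0.82115)) = -8.8294 rad/s; magnitude 8.8294 rad/s.

8.83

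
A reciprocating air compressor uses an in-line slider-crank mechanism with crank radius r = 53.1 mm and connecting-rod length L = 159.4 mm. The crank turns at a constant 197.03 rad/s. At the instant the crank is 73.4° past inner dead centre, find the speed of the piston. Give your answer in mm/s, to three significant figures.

ω = 197 rad/s
For an in-line slider-crank, x = r cosθ + √(L² − r² sin²θ), so v = −rω sinθ·[1 + r cosθ/√(L² − r² sin²θ)].
With r = 0.0531 m, L = 0.1594 m, θ = 73.4°: √(L² − r² sin²θ) = 0.15106 m.
v = −0.0531·197·0.95832·[1 + 0.0531·0.28569/0.15106] = -11.033 m/s.
|v| = 11.033 m/s = 11033 mm/s.

11000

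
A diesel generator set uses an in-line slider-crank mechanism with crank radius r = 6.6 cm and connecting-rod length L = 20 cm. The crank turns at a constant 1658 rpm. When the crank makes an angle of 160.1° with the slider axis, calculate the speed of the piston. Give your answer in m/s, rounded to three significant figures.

2.68

ω = 2π·1658/60 = 173.6 rad/s
For an in-line slider-crank, x = r cosθ + √(L² − r² sin²θ), so v = −rω sinθ·[1 + r cosθ/√(L² − r² sin²θ)].
With r = 0.066 m, L = 0.2 m, θ = 160.1°: √(L² − r² sin²θ) = 0.19873 m.
v = −0.066·173.6·0.34038·[1 + 0.066·-0.94029/0.19873] = -2.6825 m/s.
|v| = 2.6825 m/s.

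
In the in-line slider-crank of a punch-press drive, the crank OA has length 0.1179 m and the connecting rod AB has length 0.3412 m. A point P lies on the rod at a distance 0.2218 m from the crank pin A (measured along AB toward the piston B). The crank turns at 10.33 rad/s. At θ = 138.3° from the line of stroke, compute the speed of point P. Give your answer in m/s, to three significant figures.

ω = 10.33 rad/s.  Crank-pin speed |V_A| = rω = 1.2179 m/s, perpendicular to OA.
Rod angle: sinφ = −(r/L) sinθ ⇒ φ = -13.289°; ω_rod = −rω cosθ/√(L²−r²sin²θ) = +2.7384 rad/s.
V_P = V_A + ω_rod × AP, with AP = 0.2218 m along the rod.
Components: V_Px = −rω sinθ − a·ω_rod·sinφ = -0.67057 m/s;  V_Py = rω cosθ + a·ω_rod·cosφ = -0.31821 m/s.
|V_P| = √(V_Px² + V_Py²) = 0.74224 m/s.

0.742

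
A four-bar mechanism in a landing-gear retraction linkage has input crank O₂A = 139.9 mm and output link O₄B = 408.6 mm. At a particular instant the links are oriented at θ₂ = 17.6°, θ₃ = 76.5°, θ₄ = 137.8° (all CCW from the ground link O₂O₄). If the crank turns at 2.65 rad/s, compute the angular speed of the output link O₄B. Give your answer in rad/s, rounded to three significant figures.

0.886

ω₂ = 2.65 rad/s
Differentiating the loop-closure r₂e^{iθ₂}+r₃e^{iθ₃}=r₁+r₄e^{iθ₄} gives r₂ω₂e^{iθ₂}+r₃ω₃e^{iθ₃}=r₄ω₄e^{iθ₄}.
Eliminating the other unknown: ω₄ = r₂ω₂ sin(θ₂−θ₃) / [r₄ sin(θ₄−θ₃)].
Numerator sine = -0.85627; denominator sine = +0.87715.
Result = 0.1399·2.65·(-0.85627) / (0.4086·(+0.87715)) = -0.88573 rad/s; magnitude 0.88573 rad/s.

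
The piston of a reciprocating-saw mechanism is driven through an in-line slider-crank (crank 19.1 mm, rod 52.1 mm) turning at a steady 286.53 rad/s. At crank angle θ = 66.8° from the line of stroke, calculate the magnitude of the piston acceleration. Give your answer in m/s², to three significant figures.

209

ω = 286.5 rad/s
x(θ) = r cosθ + √(L² − r² sin²θ); with ω constant, a = ω²·d²x/dθ².
d²x/dθ² = −r cosθ − r²(cos2θ)/√u − r⁴ sin²2θ/(4u^{3/2}),  u = L² − r² sin²θ = 0.00240621 m².
Substituting r = 0.0191 m, L = 0.0521 m, θ = 66.8°: d²x/dθ² = -0.0025434 m.
a = ω²·d²x/dθ² = (286.5)²·(-0.0025434) = -208.81 m/s²;  |a| = 208.81 m/s².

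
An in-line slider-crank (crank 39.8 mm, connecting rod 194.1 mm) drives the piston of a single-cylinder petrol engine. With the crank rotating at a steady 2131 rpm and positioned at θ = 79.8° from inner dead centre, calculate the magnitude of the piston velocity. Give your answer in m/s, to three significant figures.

9.07

ω = 2π·2131/60 = 223.2 rad/s
For an in-line slider-crank, x = r cosθ + √(L² − r² sin²θ), so v = −rω sinθ·[1 + r cosθ/√(L² − r² sin²θ)].
With r = 0.0398 m, L = 0.1941 m, θ = 79.8°: √(L² − r² sin²θ) = 0.19011 m.
v = −0.0398·223.2·0.98420·[1 + 0.0398·0.17708/0.19011] = -9.0654 m/s.
|v| = 9.0654 m/s.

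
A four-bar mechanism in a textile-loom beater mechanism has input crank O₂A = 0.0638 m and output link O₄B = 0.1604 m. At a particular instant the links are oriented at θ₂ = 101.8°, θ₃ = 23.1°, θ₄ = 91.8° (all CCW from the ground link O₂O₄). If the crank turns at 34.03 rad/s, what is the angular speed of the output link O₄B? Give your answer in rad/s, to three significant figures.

ω₂ = 34.03 rad/s
Differentiating the loop-closure r₂e^{iθ₂}+r₃e^{iθ₃}=r₁+r₄e^{iθ₄} gives r₂ω₂e^{iθ₂}+r₃ω₃e^{iθ₃}=r₄ω₄e^{iθ₄}.
Eliminating the other unknown: ω₄ = r₂ω₂ sin(θ₂−θ₃) / [r₄ sin(θ₄−θ₃)].
Numerator sine = +0.98061; denominator sine = +0.93169.
Result = 0.0638·34.03·(+0.98061) / (0.1604·(+0.93169)) = +14.246 rad/s; magnitude 14.246 rad/s.

14.2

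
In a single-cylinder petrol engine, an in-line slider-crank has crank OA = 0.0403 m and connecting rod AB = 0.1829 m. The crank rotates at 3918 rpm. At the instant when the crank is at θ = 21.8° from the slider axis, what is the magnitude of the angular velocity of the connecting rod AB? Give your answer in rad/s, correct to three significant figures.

ω = 410.3 rad/s (converted from 3918 rpm).
The rod makes angle φ with the slider axis where L sinφ = r sinθ; differentiating, L cosφ·φ̇ = r ω cosθ.
L cosφ = √(L² − r² sin²θ) = 0.18229 m.
|ω_rod| = r ω |cosθ| / √(L² − r² sin²θ) = 0.0403·410.3·0.92849/0.18229 = 84.221 rad/s.

84.2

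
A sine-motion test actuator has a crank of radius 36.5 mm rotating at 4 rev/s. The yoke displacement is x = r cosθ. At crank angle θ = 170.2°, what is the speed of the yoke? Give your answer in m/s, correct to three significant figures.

ω = 25.13 rad/s (from 4 rev/s).
x = r cosθ ⇒ ẋ = −rω sinθ.
|v| = rω|sinθ| = 0.0365·25.13·|sin 170.2°| = 0.15614 m/s.

0.156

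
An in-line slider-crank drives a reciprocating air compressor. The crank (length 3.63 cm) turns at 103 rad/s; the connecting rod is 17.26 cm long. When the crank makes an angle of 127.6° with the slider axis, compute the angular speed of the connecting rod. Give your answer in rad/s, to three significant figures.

ω = 103 rad/s
The rod makes angle φ with the slider axis where L sinφ = r sinθ; differentiating, L cosφ·φ̇ = r ω cosθ.
L cosφ = √(L² − r² sin²θ) = 0.17019 m.
|ω_rod| = r ω |cosθ| / √(L² − r² sin²θ) = 0.0363·103·0.61015/0.17019 = 13.405 rad/s.

13.4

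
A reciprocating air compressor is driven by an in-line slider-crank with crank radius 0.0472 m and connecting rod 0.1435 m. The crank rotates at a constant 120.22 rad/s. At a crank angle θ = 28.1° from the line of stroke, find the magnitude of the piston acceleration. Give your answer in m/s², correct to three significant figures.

ω = 120.2 rad/s
x(θ) = r cosθ + √(L² − r² sin²θ); with ω constant, a = ω²·d²x/dθ².
d²x/dθ² = −r cosθ − r²(cos2θ)/√u − r⁴ sin²2θ/(4u^{3/2}),  u = L² − r² sin²θ = 0.020098 m².
Substituting r = 0.0472 m, L = 0.1435 m, θ = 28.1°: d²x/dθ² = -0.050679 m.
a = ω²·d²x/dθ² = (120.2)²·(-0.050679) = -732.46 m/s²;  |a| = 732.46 m/s².

732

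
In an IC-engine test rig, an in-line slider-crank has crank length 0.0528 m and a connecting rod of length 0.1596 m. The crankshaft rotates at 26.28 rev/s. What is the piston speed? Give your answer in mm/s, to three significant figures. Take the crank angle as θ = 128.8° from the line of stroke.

5340

ω = 2π·26.3 = 165.1 rad/s
For an in-line slider-crank, x = r cosθ + √(L² − r² sin²θ), so v = −rω sinθ·[1 + r cosθ/√(L² − r² sin²θ)].
With r = 0.0528 m, L = 0.1596 m, θ = 128.8°: √(L² − r² sin²θ) = 0.1542 m.
v = −0.0528·165.1·0.77934·[1 + 0.0528·-0.62660/0.1542] = -5.3368 m/s.
|v| = 5.3368 m/s = 5336.8 mm/s.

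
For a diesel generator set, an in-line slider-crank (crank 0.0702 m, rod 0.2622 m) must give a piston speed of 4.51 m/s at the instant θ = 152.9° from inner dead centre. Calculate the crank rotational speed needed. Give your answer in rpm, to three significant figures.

1770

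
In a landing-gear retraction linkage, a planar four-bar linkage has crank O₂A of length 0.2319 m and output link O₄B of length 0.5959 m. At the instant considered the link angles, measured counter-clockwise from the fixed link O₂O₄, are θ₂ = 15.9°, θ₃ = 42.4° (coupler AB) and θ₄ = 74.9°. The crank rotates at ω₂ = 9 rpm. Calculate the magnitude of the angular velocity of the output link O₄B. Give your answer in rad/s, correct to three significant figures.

0.305

ω₂ = 0.9425 rad/s (from 9 rpm).
Differentiating the loop-closure r₂e^{iθ₂}+r₃e^{iθ₃}=r₁+r₄e^{iθ₄} gives r₂ω₂e^{iθ₂}+r₃ω₃e^{iθ₃}=r₄ω₄e^{iθ₄}.
Eliminating the other unknown: ω₄ = r₂ω₂ sin(θ₂−θ₃) / [r₄ sin(θ₄−θ₃)].
Numerator sine = -0.44620; denominator sine = +0.53730.
Result = 0.2319·0.9425·(-0.44620) / (0.5959·(+0.53730)) = -0.30459 rad/s; magnitude 0.30459 rad/s.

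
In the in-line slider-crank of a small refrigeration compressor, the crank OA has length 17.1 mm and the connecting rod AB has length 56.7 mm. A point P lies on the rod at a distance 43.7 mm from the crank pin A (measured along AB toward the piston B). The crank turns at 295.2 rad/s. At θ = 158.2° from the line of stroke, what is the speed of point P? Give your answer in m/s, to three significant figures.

1.82

ω = 295.2 rad/s.  Crank-pin speed |V_A| = rω = 5.0479 m/s, perpendicular to OA.
Rod angle: sinφ = −(r/L) sinθ ⇒ φ = -6.431°; ω_rod = −rω cosθ/√(L²−r²sin²θ) = +83.185 rad/s.
V_P = V_A + ω_rod × AP, with AP = 0.0437 m along the rod.
Components: V_Px = −rω sinθ − a·ω_rod·sinφ = -1.4675 m/s;  V_Py = rω cosθ + a·ω_rod·cosφ = -1.0746 m/s.
|V_P| = √(V_Px² + V_Py²) = 1.8189 m/s.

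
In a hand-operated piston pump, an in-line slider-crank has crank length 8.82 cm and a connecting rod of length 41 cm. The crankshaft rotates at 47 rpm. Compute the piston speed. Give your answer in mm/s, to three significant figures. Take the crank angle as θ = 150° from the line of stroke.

176

ω = 2π·47/60 = 4.922 rad/s
For an in-line slider-crank, x = r cosθ + √(L² − r² sin²θ), so v = −rω sinθ·[1 + r cosθ/√(L² − r² sin²θ)].
With r = 0.0882 m, L = 0.41 m, θ = 150°: √(L² − r² sin²θ) = 0.40762 m.
v = −0.0882·4.922·0.50000·[1 + 0.0882·-0.86603/0.40762] = -0.17638 m/s.
|v| = 0.17638 m/s = 176.38 mm/s.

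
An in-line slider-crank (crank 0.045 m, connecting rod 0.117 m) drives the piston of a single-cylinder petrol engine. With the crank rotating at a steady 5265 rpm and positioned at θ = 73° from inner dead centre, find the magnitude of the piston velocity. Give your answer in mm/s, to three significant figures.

ω = 2π·5265/60 = 551.3 rad/s
For an in-line slider-crank, x = r cosθ + √(L² − r² sin²θ), so v = −rω sinθ·[1 + r cosθ/√(L² − r² sin²θ)].
With r = 0.045 m, L = 0.117 m, θ = 73°: √(L² − r² sin²θ) = 0.1088 m.
v = −0.045·551.3·0.95630·[1 + 0.045·0.29237/0.1088] = -26.596 m/s.
|v| = 26.596 m/s = 26596 mm/s.

26600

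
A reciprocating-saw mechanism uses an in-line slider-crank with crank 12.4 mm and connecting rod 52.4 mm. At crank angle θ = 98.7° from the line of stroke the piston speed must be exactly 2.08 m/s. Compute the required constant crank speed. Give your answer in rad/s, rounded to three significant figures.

For an in-line slider-crank, |v_piston| = rω|sinθ|·[1 + r cosθ/√(L² − r² sin²θ)].
With r = 0.0124 m, L = 0.0524 m, θ = 98.7°: the bracketed kinematic factor |dx/dθ| = 0.011806 m.
ω = v/|dx/dθ| = 2.08/0.011806 = 176.18 rad/s.

176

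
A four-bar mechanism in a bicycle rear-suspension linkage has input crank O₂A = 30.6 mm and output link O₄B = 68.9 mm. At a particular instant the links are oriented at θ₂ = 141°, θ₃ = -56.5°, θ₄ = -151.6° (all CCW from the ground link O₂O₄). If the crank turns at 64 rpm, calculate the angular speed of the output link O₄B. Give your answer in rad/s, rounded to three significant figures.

ω₂ = 6.702 rad/s (from 64 rpm).
Differentiating the loop-closure r₂e^{iθ₂}+r₃e^{iθ₃}=r₁+r₄e^{iθ₄} gives r₂ω₂e^{iθ₂}+r₃ω₃e^{iθ₃}=r₄ω₄e^{iθ₄}.
Eliminating the other unknown: ω₄ = r₂ω₂ sin(θ₂−θ₃) / [r₄ sin(θ₄−θ₃)].
Numerator sine = -0.30071; denominator sine = -0.99604.
Result = 0.0306·6.702·(-0.30071) / (0.0689·(-0.99604)) = +0.89862 rad/s; magnitude 0.89862 rad/s.

0.899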